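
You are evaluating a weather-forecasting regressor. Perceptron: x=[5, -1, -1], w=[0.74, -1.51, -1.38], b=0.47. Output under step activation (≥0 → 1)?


z = (5)·(0.74) + (-1)·(-1.51) + (-1)·(-1.38) + 0.47
  = 7.06
step(z) = 1 (z≥0)

1


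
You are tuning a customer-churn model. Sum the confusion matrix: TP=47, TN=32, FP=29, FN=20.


Total = TP + TN + FP + FN
= 47 + 32 + 29 + 20
= 128
(Predicted positive: 76, predicted negative: 52)

128


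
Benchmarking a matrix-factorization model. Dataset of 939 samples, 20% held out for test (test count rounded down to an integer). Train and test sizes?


Test = ⌊939·20/100⌋ = 187
Train = 939 - 187 = 752

Train: 752, Test: 187


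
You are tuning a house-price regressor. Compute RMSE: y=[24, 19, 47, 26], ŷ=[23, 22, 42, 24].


MSE = 39/4 = 9.75
RMSE = √(39/4) = 3.1225

3.1225


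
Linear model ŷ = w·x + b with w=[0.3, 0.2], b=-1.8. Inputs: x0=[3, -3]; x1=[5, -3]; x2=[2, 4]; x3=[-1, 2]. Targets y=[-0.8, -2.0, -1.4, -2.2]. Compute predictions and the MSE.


ŷ0 = (0.3)·(3) + (0.2)·(-3) - 1.8 = -1.5
ŷ1 = (0.3)·(5) + (0.2)·(-3) - 1.8 = -0.9
ŷ2 = (0.3)·(2) + (0.2)·(4) - 1.8 = -0.4
ŷ3 = (0.3)·(-1) + (0.2)·(2) - 1.8 = -1.7
errors² = [0.49, 1.21, 1.0, 0.25]
MSE = 2.9500/4 = 0.7375

0.7375


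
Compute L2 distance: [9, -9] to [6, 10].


d = √((9-6)² + (-9-10)²)
  = √(9 + 361)
  = √370 = 19.2354

19.2354


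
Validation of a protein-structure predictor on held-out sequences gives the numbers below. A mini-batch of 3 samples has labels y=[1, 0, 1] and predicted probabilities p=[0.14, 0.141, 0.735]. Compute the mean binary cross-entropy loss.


L[0] = -ln(0.14) = 1.9661
L[1] = -ln(1-0.141) = -ln(0.859) = 0.152
L[2] = -ln(0.735) = 0.3079
mean = (1.9661 + 0.152 + 0.3079)/3 = 0.8087

0.8087


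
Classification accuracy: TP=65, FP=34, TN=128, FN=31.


Accuracy = (TP+TN)/(TP+TN+FP+FN)
= (65+128)/(258)
= 193/258 = 74.81%

74.81%


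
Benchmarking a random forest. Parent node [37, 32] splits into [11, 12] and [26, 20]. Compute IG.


Parent = [37, 32], H_parent = 0.9962
H_left = 0.9986 (n=23), H_right = 0.9877 (n=46)
H_children = (23/69)·0.9986 + (46/69)·0.9877 = 0.9913
IG = 0.9962 - 0.9913 = 0.0049

0.0049


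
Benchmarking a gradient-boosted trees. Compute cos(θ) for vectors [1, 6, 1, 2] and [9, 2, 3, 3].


A·B = 1·9 + 6·2 + 1·3 + 2·3 = 30
‖A‖ = √42 = 6.4807, ‖B‖ = √103 = 10.1489
cos = 30/(√42·√103) = 30/√4326 = 0.4561

0.4561


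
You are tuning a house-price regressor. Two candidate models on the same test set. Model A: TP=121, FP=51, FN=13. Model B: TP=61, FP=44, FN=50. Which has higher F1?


Model A: P=121/172=0.7035, R=121/134=0.903, F1=2PR/(P+R)=2TP/(2TP+FP+FN)=242/306=0.7908
Model B: P=61/105=0.581, R=61/111=0.5495, F1=2PR/(P+R)=2TP/(2TP+FP+FN)=122/216=0.5648
0.7908 > 0.5648 → Model A

Model A


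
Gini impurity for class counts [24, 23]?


Probabilities: [24/47, 23/47] ≈ [0.5106, 0.4894]
Σpᵢ² = (576 + 529)/47² = 1105/2209
Gini = 1 - Σpᵢ² = 1 - 1105/2209 = 0.4998

0.4998


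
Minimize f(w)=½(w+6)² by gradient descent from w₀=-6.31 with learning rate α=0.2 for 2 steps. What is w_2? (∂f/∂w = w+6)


step 1: grad = -6.31+6 = -0.31; w = -6.31 - 0.2·(-0.31) = -6.248
step 2: grad = -6.248+6 = -0.248; w = -6.248 - 0.2·(-0.248) = -6.1984

-6.1984


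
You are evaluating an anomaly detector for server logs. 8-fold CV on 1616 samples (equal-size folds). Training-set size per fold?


Fold size = 1616/8 = 202
Training per fold = 1616 - 202 = 1414

1414


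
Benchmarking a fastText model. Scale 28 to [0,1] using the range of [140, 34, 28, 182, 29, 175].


min=28, max=182
(28-28)/(182-28) = 0/154 = 0.0

0.0


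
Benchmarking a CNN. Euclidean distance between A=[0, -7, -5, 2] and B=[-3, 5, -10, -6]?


d = √((0+ 3)² + (-7-5)² + (-5+ 10)² + (2+ 6)²)
  = √(9 + 144 + 25 + 64)
  = √242 = 15.5563

15.5563


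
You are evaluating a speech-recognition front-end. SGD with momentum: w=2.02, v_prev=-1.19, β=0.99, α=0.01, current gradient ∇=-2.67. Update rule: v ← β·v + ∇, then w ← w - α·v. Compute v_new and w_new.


v_new = 0.99·-1.19 - 2.67 = -1.1781 - 2.67 = -3.8481
w_new = 2.02 - 0.01·-3.8481 = 2.02 + 0.038481 = 2.058481

v_new=-3.8481, w_new=2.058481


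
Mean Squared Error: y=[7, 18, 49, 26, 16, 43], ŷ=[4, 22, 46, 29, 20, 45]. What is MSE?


Squared errors: (7-4)²=9, (18-22)²=16, (49-46)²=9, (26-29)²=9, (16-20)²=16, (43-45)²=4
Sum = 63
MSE = 63/6 = 21/2

21/2


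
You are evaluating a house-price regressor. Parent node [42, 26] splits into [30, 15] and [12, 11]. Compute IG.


Parent = [42, 26], H_parent = 0.9597
H_left = 0.9183 (n=45), H_right = 0.9986 (n=23)
H_children = (45/68)·0.9183 + (23/68)·0.9986 = 0.9455
IG = 0.9597 - 0.9455 = 0.0142

0.0142


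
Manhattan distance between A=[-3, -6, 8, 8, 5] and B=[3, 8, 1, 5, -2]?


d = |-3-3| + |-6-8| + |8-1| + |8-5| + |5+ 2|
  = 6 + 14 + 7 + 3 + 7
  = 37

37


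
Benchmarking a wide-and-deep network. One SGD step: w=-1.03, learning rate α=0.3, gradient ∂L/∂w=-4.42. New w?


w_new = w - α·∇
= -1.03 - 0.3·-4.42
= -1.03 + 1.326
= 0.296

0.296


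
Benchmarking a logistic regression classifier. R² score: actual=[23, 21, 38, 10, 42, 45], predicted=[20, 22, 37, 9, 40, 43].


ȳ = 29.8333
SS_res = Σ(y-ŷ)² = 20
SS_tot = Σ(y-ȳ)² = 962.83
R² = 1 - SS_res/SS_tot = 1 - 0.0208 = 0.9792

0.9792


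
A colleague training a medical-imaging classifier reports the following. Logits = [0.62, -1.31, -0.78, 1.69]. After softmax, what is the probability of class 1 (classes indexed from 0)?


Exponentials: e^0.62=1.8589, e^-1.31=0.2698, e^-0.78=0.4584, e^1.69=5.4195
Sum = 8.0066
Softmax = [0.2322, 0.0337, 0.0573, 0.6769]
p[1] = 0.2698/8.0066 = 0.0337

0.0337


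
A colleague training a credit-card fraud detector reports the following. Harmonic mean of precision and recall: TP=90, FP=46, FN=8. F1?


Precision = 90/136 = 0.6618
Recall = 90/98 = 0.9184
F1 = 2·P·R/(P+R) = 2·TP/(2·TP+FP+FN) = 180/(180+46+8) = 180/234 = 0.7692

0.7692


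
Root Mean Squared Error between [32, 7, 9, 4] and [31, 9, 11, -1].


MSE = 34/4 = 8.5
RMSE = √(34/4) = 2.9155

2.9155


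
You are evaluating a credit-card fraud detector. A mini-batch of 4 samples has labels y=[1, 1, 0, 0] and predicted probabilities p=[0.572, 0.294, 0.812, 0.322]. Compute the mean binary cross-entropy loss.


L[0] = -ln(0.572) = 0.5586
L[1] = -ln(0.294) = 1.2242
L[2] = -ln(1-0.812) = -ln(0.188) = 1.6713
L[3] = -ln(1-0.322) = -ln(0.678) = 0.3886
mean = (0.5586 + 1.2242 + 1.6713 + 0.3886)/4 = 0.9607

0.9607


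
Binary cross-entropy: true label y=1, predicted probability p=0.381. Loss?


BCE = -[y·ln(p) + (1-y)·ln(1-p)]
= -1·ln(0.381) - 0
= -ln(0.381) = 0.965

0.965


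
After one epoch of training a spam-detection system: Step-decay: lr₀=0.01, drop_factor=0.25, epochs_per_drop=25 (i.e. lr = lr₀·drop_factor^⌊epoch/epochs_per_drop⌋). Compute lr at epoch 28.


n_drops = ⌊28/25⌋ = 1
lr = 0.01·0.25^1 = 0.01·0.25 = 0.0025

0.0025


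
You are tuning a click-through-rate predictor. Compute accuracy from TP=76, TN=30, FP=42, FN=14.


Accuracy = (TP+TN)/(TP+TN+FP+FN)
= (76+30)/(162)
= 106/162 = 65.43%

65.43%


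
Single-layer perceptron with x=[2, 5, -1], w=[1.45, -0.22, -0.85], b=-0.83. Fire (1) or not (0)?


z = (2)·(1.45) + (5)·(-0.22) + (-1)·(-0.85) - 0.83
  = 1.82
step(z) = 1 (z≥0)

1


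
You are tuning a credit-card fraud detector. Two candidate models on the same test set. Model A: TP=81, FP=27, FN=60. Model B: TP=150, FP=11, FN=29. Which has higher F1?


Model A: P=81/108=0.75, R=81/141=0.5745, F1=2PR/(P+R)=2TP/(2TP+FP+FN)=162/249=0.6506
Model B: P=150/161=0.9317, R=150/179=0.838, F1=2PR/(P+R)=2TP/(2TP+FP+FN)=300/340=0.8824
0.6506 < 0.8824 → Model B

Model B


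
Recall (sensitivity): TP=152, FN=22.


Recall = TP/(TP+FN)
= 152/(152+22)
= 152/174 = 87.36%

87.36%


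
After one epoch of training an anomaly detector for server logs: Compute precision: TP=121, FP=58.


Precision = TP/(TP+FP)
= 121/(121+58)
= 121/179 = 67.6%

67.6%


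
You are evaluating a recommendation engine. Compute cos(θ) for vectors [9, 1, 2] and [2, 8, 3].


A·B = 9·2 + 1·8 + 2·3 = 32
‖A‖ = √86 = 9.2736, ‖B‖ = √77 = 8.775
cos = 32/(√86·√77) = 32/√6622 = 0.3932

0.3932


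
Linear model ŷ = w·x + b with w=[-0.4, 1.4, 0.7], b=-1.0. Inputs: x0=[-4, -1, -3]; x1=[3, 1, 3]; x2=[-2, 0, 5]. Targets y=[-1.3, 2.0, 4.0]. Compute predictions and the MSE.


ŷ0 = (-0.4)·(-4) + (1.4)·(-1) + (0.7)·(-3) - 1.0 = -2.9
ŷ1 = (-0.4)·(3) + (1.4)·(1) + (0.7)·(3) - 1.0 = 1.3
ŷ2 = (-0.4)·(-2) + (1.4)·(0) + (0.7)·(5) - 1.0 = 3.3
errors² = [2.56, 0.49, 0.49]
MSE = 3.5400/3 = 1.18

1.18


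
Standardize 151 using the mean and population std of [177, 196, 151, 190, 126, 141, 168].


μ = 164.1429, σ = 23.9847
z = (151 - 164.1429)/23.9847 = -0.548

-0.548


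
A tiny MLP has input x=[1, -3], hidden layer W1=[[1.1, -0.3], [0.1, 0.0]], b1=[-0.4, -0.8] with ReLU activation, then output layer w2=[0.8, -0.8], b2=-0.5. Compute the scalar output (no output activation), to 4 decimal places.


z1[0] = (1.1)·(1) + (-0.3)·(-3) - 0.4 = 1.6
z1[1] = (0.1)·(1) + (0.0)·(-3) - 0.8 = -0.7
h = ReLU(z1) = [1.6, 0.0]
output = (0.8)·(1.6) + (-0.8)·(0.0) - 0.5 = 0.78

0.78


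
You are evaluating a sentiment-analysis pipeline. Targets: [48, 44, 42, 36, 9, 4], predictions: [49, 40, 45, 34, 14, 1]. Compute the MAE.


Absolute errors: |48-49|=1, |44-40|=4, |42-45|=3, |36-34|=2, |9-14|=5, |4-1|=3
Sum = 18
MAE = 18/6 = 3

3


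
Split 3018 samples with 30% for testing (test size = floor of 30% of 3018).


Test = ⌊3018·30/100⌋ = 905
Train = 3018 - 905 = 2113

Train: 2113, Test: 905


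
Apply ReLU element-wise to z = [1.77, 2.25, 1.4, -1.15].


ReLU(1.77) = max(0, 1.77) = 1.77
ReLU(2.25) = max(0, 2.25) = 2.25
ReLU(1.4) = max(0, 1.4) = 1.4
ReLU(-1.15) = max(0, -1.15) = 0.0
result = [1.77, 2.25, 1.4, 0.0]

[1.77, 2.25, 1.4, 0.0]


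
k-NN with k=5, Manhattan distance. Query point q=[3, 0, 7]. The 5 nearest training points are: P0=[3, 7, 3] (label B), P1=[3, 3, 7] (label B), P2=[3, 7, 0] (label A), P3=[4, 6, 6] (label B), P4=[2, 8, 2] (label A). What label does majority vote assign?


d(q,P0) = 11  (label B)
d(q,P1) = 3  (label B)
d(q,P2) = 14  (label A)
d(q,P3) = 8  (label B)
d(q,P4) = 14  (label A)
Votes: A=2, B=3
Majority → B

B


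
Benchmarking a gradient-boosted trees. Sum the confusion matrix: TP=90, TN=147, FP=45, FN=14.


Total = TP + TN + FP + FN
= 90 + 147 + 45 + 14
= 296
(Predicted positive: 135, predicted negative: 161)

296


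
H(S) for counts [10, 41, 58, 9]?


Probabilities: [10/118, 41/118, 58/118, 9/118] ≈ [0.0847, 0.3475, 0.4915, 0.0763]
H = -((10/118)·log₂(10/118) + (41/118)·log₂(41/118) + (58/118)·log₂(58/118) + (9/118)·log₂(9/118))
  = 1.6185 bits

1.6185 bits


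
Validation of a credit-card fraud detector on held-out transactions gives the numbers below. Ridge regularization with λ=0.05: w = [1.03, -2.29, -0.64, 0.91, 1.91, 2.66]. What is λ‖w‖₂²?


‖w‖₂² = (1.03)² + (-2.29)² + (-0.64)² + (0.91)² + (1.91)² + (2.66)²
     = 1.0609 + 5.2441 + 0.4096 + 0.8281 + 3.6481 + 7.0756
     = 18.2664
λ·‖w‖₂² = 0.05·18.2664 = 0.91332

0.91332


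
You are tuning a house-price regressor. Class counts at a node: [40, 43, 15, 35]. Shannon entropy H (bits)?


Probabilities: [40/133, 43/133, 15/133, 35/133] ≈ [0.3008, 0.3233, 0.1128, 0.2632]
H = -((40/133)·log₂(40/133) + (43/133)·log₂(43/133) + (15/133)·log₂(15/133) + (35/133)·log₂(35/133))
  = 1.9099 bits

1.9099 bits


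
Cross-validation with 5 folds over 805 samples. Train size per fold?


Fold size = 805/5 = 161
Training per fold = 805 - 161 = 644

644


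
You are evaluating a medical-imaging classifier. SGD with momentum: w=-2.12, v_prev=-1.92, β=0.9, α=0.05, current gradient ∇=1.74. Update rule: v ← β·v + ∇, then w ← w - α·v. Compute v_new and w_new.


v_new = 0.9·-1.92 + 1.74 = -1.728 + 1.74 = 0.012
w_new = -2.12 - 0.05·0.012 = -2.12 - 0.0006 = -2.1206

v_new=0.012, w_new=-2.1206


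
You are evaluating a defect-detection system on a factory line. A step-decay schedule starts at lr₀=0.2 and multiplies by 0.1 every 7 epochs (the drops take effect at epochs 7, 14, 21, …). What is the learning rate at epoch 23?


n_drops = ⌊23/7⌋ = 3
lr = 0.2·0.1^3 = 0.2·0.001 = 0.0002

0.0002


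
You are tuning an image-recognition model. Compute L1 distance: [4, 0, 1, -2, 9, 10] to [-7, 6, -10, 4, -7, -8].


d = |4+ 7| + |0-6| + |1+ 10| + |-2-4| + |9+ 7| + |10+ 8|
  = 11 + 6 + 11 + 6 + 16 + 18
  = 68

68


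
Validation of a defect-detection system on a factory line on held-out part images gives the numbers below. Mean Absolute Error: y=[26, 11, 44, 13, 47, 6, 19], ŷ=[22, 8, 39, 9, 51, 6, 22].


Absolute errors: |26-22|=4, |11-8|=3, |44-39|=5, |13-9|=4, |47-51|=4, |6-6|=0, |19-22|=3
Sum = 23
MAE = 23/7 = 23/7

23/7


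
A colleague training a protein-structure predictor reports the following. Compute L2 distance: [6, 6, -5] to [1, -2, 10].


d = √((6-1)² + (6+ 2)² + (-5-10)²)
  = √(25 + 64 + 225)
  = √314 = 17.72

17.72


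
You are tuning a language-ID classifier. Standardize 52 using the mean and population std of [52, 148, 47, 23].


μ = 67.5, σ = 47.752
z = (52 - 67.5)/47.752 = -0.3246

-0.3246


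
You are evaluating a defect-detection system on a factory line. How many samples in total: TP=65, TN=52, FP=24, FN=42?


Total = TP + TN + FP + FN
= 65 + 52 + 24 + 42
= 183
(Predicted positive: 89, predicted negative: 94)

183


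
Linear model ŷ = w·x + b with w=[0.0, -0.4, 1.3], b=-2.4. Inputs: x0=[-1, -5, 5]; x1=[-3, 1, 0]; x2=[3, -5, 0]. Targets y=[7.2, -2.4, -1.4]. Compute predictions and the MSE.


ŷ0 = (0.0)·(-1) + (-0.4)·(-5) + (1.3)·(5) - 2.4 = 6.1
ŷ1 = (0.0)·(-3) + (-0.4)·(1) + (1.3)·(0) - 2.4 = -2.8
ŷ2 = (0.0)·(3) + (-0.4)·(-5) + (1.3)·(0) - 2.4 = -0.4
errors² = [1.21, 0.16, 1.0]
MSE = 2.3700/3 = 0.79

0.79


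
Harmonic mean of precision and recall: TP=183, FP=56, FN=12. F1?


Precision = 183/239 = 0.7657
Recall = 183/195 = 0.9385
F1 = 2·P·R/(P+R) = 2·TP/(2·TP+FP+FN) = 366/(366+56+12) = 366/434 = 0.8433

0.8433


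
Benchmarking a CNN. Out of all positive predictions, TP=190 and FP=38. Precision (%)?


Precision = TP/(TP+FP)
= 190/(190+38)
= 190/228 = 83.33%

83.33%


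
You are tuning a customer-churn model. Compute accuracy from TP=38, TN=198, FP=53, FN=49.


Accuracy = (TP+TN)/(TP+TN+FP+FN)
= (38+198)/(338)
= 236/338 = 69.82%

69.82%


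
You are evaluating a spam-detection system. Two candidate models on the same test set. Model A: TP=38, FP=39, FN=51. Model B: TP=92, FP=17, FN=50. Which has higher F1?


Model A: P=38/77=0.4935, R=38/89=0.427, F1=2PR/(P+R)=2TP/(2TP+FP+FN)=76/166=0.4578
Model B: P=92/109=0.844, R=92/142=0.6479, F1=2PR/(P+R)=2TP/(2TP+FP+FN)=184/251=0.7331
0.4578 < 0.7331 → Model B

Model B


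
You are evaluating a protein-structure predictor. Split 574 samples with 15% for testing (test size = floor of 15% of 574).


Test = ⌊574·15/100⌋ = 86
Train = 574 - 86 = 488

Train: 488, Test: 86


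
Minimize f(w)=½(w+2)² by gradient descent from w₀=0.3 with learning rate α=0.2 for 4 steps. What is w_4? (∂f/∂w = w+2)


step 1: grad = 0.3+2 = 2.3; w = 0.3 - 0.2·(2.3) = -0.16
step 2: grad = -0.16+2 = 1.84; w = -0.16 - 0.2·(1.84) = -0.528
step 3: grad = -0.528+2 = 1.472; w = -0.528 - 0.2·(1.472) = -0.8224
step 4: grad = -0.8224+2 = 1.1776; w = -0.8224 - 0.2·(1.1776) = -1.05792

-1.05792


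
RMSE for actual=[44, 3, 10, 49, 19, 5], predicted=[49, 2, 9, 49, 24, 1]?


MSE = 68/6 = 11.3333
RMSE = √(68/6) = 3.3665

3.3665


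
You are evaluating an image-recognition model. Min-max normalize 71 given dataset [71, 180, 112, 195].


min=71, max=195
(71-71)/(195-71) = 0/124 = 0.0

0.0


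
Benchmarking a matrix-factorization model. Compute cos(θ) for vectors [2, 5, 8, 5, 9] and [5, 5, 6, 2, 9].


A·B = 2·5 + 5·5 + 8·6 + 5·2 + 9·9 = 174
‖A‖ = √199 = 14.1067, ‖B‖ = √171 = 13.0767
cos = 174/(√199·√171) = 174/√34029 = 0.9432

0.9432


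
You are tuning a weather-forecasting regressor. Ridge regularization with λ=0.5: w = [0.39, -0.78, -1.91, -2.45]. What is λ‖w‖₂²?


‖w‖₂² = (0.39)² + (-0.78)² + (-1.91)² + (-2.45)²
     = 0.1521 + 0.6084 + 3.6481 + 6.0025
     = 10.4111
λ·‖w‖₂² = 0.5·10.4111 = 5.20555

5.20555


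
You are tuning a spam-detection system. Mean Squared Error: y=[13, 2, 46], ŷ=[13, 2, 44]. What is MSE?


Squared errors: (13-13)²=0, (2-2)²=0, (46-44)²=4
Sum = 4
MSE = 4/3 = 4/3

4/3


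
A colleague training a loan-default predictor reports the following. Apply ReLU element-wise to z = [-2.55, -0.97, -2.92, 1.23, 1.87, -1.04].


ReLU(-2.55) = max(0, -2.55) = 0.0
ReLU(-0.97) = max(0, -0.97) = 0.0
ReLU(-2.92) = max(0, -2.92) = 0.0
ReLU(1.23) = max(0, 1.23) = 1.23
ReLU(1.87) = max(0, 1.87) = 1.87
ReLU(-1.04) = max(0, -1.04) = 0.0
result = [0.0, 0.0, 0.0, 1.23, 1.87, 0.0]

[0.0, 0.0, 0.0, 1.23, 1.87, 0.0]


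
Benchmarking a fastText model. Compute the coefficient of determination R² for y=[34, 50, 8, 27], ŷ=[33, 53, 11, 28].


ȳ = 29.75
SS_res = Σ(y-ŷ)² = 20
SS_tot = Σ(y-ȳ)² = 908.75
R² = 1 - SS_res/SS_tot = 1 - 0.022 = 0.978

0.978


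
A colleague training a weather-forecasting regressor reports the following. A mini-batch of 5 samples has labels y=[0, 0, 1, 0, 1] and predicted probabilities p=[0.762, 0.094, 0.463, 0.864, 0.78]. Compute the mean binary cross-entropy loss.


L[0] = -ln(1-0.762) = -ln(0.238) = 1.4355
L[1] = -ln(1-0.094) = -ln(0.906) = 0.0987
L[2] = -ln(0.463) = 0.77
L[3] = -ln(1-0.864) = -ln(0.136) = 1.9951
L[4] = -ln(0.78) = 0.2485
mean = (1.4355 + 0.0987 + 0.77 + 1.9951 + 0.2485)/5 = 0.9096

0.9096


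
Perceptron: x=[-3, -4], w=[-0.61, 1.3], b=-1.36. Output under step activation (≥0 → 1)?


z = (-3)·(-0.61) + (-4)·(1.3) - 1.36
  = -4.73
step(z) = 0 (z<0)

0


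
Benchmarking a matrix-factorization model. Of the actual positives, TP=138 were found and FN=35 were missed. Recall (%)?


Recall = TP/(TP+FN)
= 138/(138+35)
= 138/173 = 79.77%

79.77%


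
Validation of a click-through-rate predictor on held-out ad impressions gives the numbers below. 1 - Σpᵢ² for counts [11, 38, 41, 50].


Probabilities: [11/140, 38/140, 41/140, 50/140] ≈ [0.0786, 0.2714, 0.2929, 0.3571]
Σpᵢ² = (121 + 1444 + 1681 + 2500)/140² = 5746/19600
Gini = 1 - Σpᵢ² = 1 - 5746/19600 = 0.7068

0.7068


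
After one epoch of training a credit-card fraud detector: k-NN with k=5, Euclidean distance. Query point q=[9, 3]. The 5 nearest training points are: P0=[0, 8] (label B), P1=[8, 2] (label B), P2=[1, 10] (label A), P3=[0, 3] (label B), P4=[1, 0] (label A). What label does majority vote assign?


d(q,P0) = 10.2956  (label B)
d(q,P1) = 1.4142  (label B)
d(q,P2) = 10.6301  (label A)
d(q,P3) = 9.0  (label B)
d(q,P4) = 8.544  (label A)
Votes: A=2, B=3
Majority → B

B


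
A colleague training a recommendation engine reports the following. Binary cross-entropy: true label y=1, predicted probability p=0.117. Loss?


BCE = -[y·ln(p) + (1-y)·ln(1-p)]
= -1·ln(0.117) - 0
= -ln(0.117) = 2.1456

2.1456


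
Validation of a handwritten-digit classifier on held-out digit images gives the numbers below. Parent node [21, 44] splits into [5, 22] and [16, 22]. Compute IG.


Parent = [21, 44], H_parent = 0.9077
H_left = 0.6913 (n=27), H_right = 0.9819 (n=38)
H_children = (27/65)·0.6913 + (38/65)·0.9819 = 0.8612
IG = 0.9077 - 0.8612 = 0.0465

0.0465


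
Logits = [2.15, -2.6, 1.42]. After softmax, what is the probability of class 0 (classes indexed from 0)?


Exponentials: e^2.15=8.5849, e^-2.6=0.0743, e^1.42=4.1371
Sum = 12.7963
Softmax = [0.6709, 0.0058, 0.3233]
p[0] = 8.5849/12.7963 = 0.6709

0.6709


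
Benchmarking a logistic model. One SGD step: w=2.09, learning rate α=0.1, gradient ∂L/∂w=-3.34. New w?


w_new = w - α·∇
= 2.09 - 0.1·-3.34
= 2.09 + 0.334
= 2.424

2.424


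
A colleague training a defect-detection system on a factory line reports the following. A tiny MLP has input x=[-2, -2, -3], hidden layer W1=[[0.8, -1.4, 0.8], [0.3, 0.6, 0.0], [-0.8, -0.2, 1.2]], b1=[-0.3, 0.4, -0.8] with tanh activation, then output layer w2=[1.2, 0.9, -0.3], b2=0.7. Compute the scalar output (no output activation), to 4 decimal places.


z1[0] = (0.8)·(-2) + (-1.4)·(-2) + (0.8)·(-3) - 0.3 = -1.5
z1[1] = (0.3)·(-2) + (0.6)·(-2) + (0.0)·(-3) + 0.4 = -1.4
z1[2] = (-0.8)·(-2) + (-0.2)·(-2) + (1.2)·(-3) - 0.8 = -2.4
h = tanh(z1) = [-0.9051, -0.8854, -0.9837]
output = (1.2)·(-0.9051) + (0.9)·(-0.8854) + (-0.3)·(-0.9837) + 0.7 = -0.8879

-0.8879


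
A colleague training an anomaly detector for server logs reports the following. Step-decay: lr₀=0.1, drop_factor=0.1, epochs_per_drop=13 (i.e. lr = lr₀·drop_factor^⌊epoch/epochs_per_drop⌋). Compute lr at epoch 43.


n_drops = ⌊43/13⌋ = 3
lr = 0.1·0.1^3 = 0.1·0.001 = 0.0001

0.0001


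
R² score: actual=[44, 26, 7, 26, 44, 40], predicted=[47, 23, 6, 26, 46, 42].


ȳ = 31.1667
SS_res = Σ(y-ŷ)² = 27
SS_tot = Σ(y-ȳ)² = 1044.83
R² = 1 - SS_res/SS_tot = 1 - 0.0258 = 0.9742

0.9742


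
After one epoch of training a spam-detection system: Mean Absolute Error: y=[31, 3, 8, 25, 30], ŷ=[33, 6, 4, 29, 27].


Absolute errors: |31-33|=2, |3-6|=3, |8-4|=4, |25-29|=4, |30-27|=3
Sum = 16
MAE = 16/5 = 16/5

16/5


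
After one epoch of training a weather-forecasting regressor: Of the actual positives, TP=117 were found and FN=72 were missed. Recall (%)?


Recall = TP/(TP+FN)
= 117/(117+72)
= 117/189 = 61.9%

61.9%


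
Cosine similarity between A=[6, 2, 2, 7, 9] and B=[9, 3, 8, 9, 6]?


A·B = 6·9 + 2·3 + 2·8 + 7·9 + 9·6 = 193
‖A‖ = √174 = 13.1909, ‖B‖ = √271 = 16.4621
cos = 193/(√174·√271) = 193/√47154 = 0.8888

0.8888


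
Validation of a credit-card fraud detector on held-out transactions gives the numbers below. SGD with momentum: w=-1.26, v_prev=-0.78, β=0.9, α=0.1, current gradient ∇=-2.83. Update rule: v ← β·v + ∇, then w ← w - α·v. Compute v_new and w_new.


v_new = 0.9·-0.78 - 2.83 = -0.702 - 2.83 = -3.532
w_new = -1.26 - 0.1·-3.532 = -1.26 + 0.3532 = -0.9068

v_new=-3.532, w_new=-0.9068


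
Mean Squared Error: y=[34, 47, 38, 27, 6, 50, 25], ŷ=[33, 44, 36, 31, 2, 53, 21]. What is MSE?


Squared errors: (34-33)²=1, (47-44)²=9, (38-36)²=4, (27-31)²=16, (6-2)²=16, (50-53)²=9, (25-21)²=16
Sum = 71
MSE = 71/7 = 71/7

71/7


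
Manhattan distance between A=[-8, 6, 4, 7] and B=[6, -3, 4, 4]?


d = |-8-6| + |6+ 3| + |4-4| + |7-4|
  = 14 + 9 + 0 + 3
  = 26

26


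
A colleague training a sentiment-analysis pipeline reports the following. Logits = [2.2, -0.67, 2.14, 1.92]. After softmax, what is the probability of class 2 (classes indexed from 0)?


Exponentials: e^2.2=9.025, e^-0.67=0.5117, e^2.14=8.4994, e^1.92=6.821
Sum = 24.8571
Softmax = [0.3631, 0.0206, 0.3419, 0.2744]
p[2] = 8.4994/24.8571 = 0.3419

0.3419


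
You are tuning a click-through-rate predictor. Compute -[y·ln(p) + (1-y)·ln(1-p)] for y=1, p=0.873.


BCE = -[y·ln(p) + (1-y)·ln(1-p)]
= -1·ln(0.873) - 0
= -ln(0.873) = 0.1358

0.1358


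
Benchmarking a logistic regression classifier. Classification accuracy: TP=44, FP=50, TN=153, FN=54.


Accuracy = (TP+TN)/(TP+TN+FP+FN)
= (44+153)/(301)
= 197/301 = 65.45%

65.45%


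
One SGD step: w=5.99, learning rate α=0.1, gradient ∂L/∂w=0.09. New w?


w_new = w - α·∇
= 5.99 - 0.1·0.09
= 5.99 - 0.009
= 5.981

5.981


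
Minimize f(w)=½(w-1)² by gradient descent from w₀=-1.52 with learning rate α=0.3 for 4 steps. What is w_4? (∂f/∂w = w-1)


step 1: grad = -1.52-1 = -2.52; w = -1.52 - 0.3·(-2.52) = -0.764
step 2: grad = -0.764-1 = -1.764; w = -0.764 - 0.3·(-1.764) = -0.2348
step 3: grad = -0.2348-1 = -1.2348; w = -0.2348 - 0.3·(-1.2348) = 0.13564
step 4: grad = 0.13564-1 = -0.86436; w = 0.13564 - 0.3·(-0.86436) = 0.394948

0.394948


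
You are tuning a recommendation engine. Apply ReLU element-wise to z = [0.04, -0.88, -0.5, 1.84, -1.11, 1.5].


ReLU(0.04) = max(0, 0.04) = 0.04
ReLU(-0.88) = max(0, -0.88) = 0.0
ReLU(-0.5) = max(0, -0.5) = 0.0
ReLU(1.84) = max(0, 1.84) = 1.84
ReLU(-1.11) = max(0, -1.11) = 0.0
ReLU(1.5) = max(0, 1.5) = 1.5
result = [0.04, 0.0, 0.0, 1.84, 0.0, 1.5]

[0.04, 0.0, 0.0, 1.84, 0.0, 1.5]


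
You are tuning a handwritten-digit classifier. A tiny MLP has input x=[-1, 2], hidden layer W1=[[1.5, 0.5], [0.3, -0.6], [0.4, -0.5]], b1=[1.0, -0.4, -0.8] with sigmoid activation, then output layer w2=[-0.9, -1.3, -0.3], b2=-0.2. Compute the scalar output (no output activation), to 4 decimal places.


z1[0] = (1.5)·(-1) + (0.5)·(2) + 1.0 = 0.5
z1[1] = (0.3)·(-1) + (-0.6)·(2) - 0.4 = -1.9
z1[2] = (0.4)·(-1) + (-0.5)·(2) - 0.8 = -2.2
h = sigmoid(z1) = [0.6225, 0.1301, 0.0998]
output = (-0.9)·(0.6225) + (-1.3)·(0.1301) + (-0.3)·(0.0998) - 0.2 = -0.9593

-0.9593


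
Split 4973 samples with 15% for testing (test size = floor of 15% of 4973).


Test = ⌊4973·15/100⌋ = 745
Train = 4973 - 745 = 4228

Train: 4228, Test: 745


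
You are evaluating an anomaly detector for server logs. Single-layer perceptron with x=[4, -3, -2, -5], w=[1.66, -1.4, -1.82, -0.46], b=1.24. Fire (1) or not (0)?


z = (4)·(1.66) + (-3)·(-1.4) + (-2)·(-1.82) + (-5)·(-0.46) + 1.24
  = 18.02
step(z) = 1 (z≥0)

1


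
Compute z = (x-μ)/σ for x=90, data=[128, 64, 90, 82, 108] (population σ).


μ = 94.4, σ = 21.96
z = (90 - 94.4)/21.96 = -0.2004

-0.2004


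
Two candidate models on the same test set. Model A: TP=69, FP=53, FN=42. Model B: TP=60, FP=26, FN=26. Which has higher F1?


Model A: P=69/122=0.5656, R=69/111=0.6216, F1=2PR/(P+R)=2TP/(2TP+FP+FN)=138/233=0.5923
Model B: P=60/86=0.6977, R=60/86=0.6977, F1=2PR/(P+R)=2TP/(2TP+FP+FN)=120/172=0.6977
0.5923 < 0.6977 → Model B

Model B


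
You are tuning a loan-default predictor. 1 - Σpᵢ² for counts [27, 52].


Probabilities: [27/79, 52/79] ≈ [0.3418, 0.6582]
Σpᵢ² = (729 + 2704)/79² = 3433/6241
Gini = 1 - Σpᵢ² = 1 - 3433/6241 = 0.4499

0.4499


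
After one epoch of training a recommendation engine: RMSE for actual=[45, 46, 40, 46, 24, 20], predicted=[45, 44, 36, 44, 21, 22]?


MSE = 37/6 = 6.1667
RMSE = √(37/6) = 2.4833

2.4833


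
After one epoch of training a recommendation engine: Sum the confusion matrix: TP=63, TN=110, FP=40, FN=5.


Total = TP + TN + FP + FN
= 63 + 110 + 40 + 5
= 218
(Predicted positive: 103, predicted negative: 115)

218


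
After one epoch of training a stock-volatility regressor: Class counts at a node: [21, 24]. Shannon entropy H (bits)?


Probabilities: [21/45, 24/45] ≈ [0.4667, 0.5333]
H = -((21/45)·log₂(21/45) + (24/45)·log₂(24/45))
  = 0.9968 bits

0.9968 bits


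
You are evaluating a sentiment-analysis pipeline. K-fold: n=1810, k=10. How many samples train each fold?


Fold size = 1810/10 = 181
Training per fold = 1810 - 181 = 1629

1629


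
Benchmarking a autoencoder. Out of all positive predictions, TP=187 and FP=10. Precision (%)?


Precision = TP/(TP+FP)
= 187/(187+10)
= 187/197 = 94.92%

94.92%


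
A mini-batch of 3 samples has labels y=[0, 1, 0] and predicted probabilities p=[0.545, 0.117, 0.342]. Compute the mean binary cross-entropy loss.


L[0] = -ln(1-0.545) = -ln(0.455) = 0.7875
L[1] = -ln(0.117) = 2.1456
L[2] = -ln(1-0.342) = -ln(0.658) = 0.4186
mean = (0.7875 + 2.1456 + 0.4186)/3 = 1.1172

1.1172


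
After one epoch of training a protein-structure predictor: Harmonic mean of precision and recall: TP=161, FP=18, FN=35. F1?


Precision = 161/179 = 0.8994
Recall = 161/196 = 0.8214
F1 = 2·P·R/(P+R) = 2·TP/(2·TP+FP+FN) = 322/(322+18+35) = 322/375 = 0.8587

0.8587


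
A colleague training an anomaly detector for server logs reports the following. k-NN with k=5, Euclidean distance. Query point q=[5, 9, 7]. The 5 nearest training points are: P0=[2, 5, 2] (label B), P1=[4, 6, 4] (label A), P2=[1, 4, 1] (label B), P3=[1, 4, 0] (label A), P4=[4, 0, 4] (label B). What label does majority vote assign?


d(q,P0) = 7.0711  (label B)
d(q,P1) = 4.3589  (label A)
d(q,P2) = 8.775  (label B)
d(q,P3) = 9.4868  (label A)
d(q,P4) = 9.5394  (label B)
Votes: A=2, B=3
Majority → B

B


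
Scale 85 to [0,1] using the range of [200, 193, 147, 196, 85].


min=85, max=200
(85-85)/(200-85) = 0/115 = 0.0

0.0


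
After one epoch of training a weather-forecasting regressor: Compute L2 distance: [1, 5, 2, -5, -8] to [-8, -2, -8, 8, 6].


d = √((1+ 8)² + (5+ 2)² + (2+ 8)² + (-5-8)² + (-8-6)²)
  = √(81 + 49 + 100 + 169 + 196)
  = √595 = 24.3926

24.3926


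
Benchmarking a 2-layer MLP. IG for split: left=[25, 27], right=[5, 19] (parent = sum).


Parent = [30, 46], H_parent = 0.9678
H_left = 0.9989 (n=52), H_right = 0.7383 (n=24)
H_children = (52/76)·0.9989 + (24/76)·0.7383 = 0.9166
IG = 0.9678 - 0.9166 = 0.0512

0.0512


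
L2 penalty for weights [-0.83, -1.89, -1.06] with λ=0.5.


‖w‖₂² = (-0.83)² + (-1.89)² + (-1.06)²
     = 0.6889 + 3.5721 + 1.1236
     = 5.3846
λ·‖w‖₂² = 0.5·5.3846 = 2.6923

2.6923


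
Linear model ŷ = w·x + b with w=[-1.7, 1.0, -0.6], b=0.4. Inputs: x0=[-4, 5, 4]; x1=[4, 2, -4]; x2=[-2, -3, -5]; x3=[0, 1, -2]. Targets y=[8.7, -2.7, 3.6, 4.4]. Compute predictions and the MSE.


ŷ0 = (-1.7)·(-4) + (1.0)·(5) + (-0.6)·(4) + 0.4 = 9.8
ŷ1 = (-1.7)·(4) + (1.0)·(2) + (-0.6)·(-4) + 0.4 = -2.0
ŷ2 = (-1.7)·(-2) + (1.0)·(-3) + (-0.6)·(-5) + 0.4 = 3.8
ŷ3 = (-1.7)·(0) + (1.0)·(1) + (-0.6)·(-2) + 0.4 = 2.6
errors² = [1.21, 0.49, 0.04, 3.24]
MSE = 4.9800/4 = 1.245

1.245


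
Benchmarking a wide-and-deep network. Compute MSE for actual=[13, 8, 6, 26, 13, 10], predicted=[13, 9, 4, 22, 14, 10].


Squared errors: (13-13)²=0, (8-9)²=1, (6-4)²=4, (26-22)²=16, (13-14)²=1, (10-10)²=0
Sum = 22
MSE = 22/6 = 11/3

11/3


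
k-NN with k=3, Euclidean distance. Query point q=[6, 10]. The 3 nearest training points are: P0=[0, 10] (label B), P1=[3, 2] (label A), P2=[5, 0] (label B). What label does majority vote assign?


d(q,P0) = 6.0  (label B)
d(q,P1) = 8.544  (label A)
d(q,P2) = 10.0499  (label B)
Votes: A=1, B=2
Majority → B

B


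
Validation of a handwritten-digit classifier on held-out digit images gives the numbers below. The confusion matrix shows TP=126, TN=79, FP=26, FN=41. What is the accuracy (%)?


Accuracy = (TP+TN)/(TP+TN+FP+FN)
= (126+79)/(272)
= 205/272 = 75.37%

75.37%


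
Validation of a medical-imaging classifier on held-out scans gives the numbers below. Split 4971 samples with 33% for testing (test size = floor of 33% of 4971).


Test = ⌊4971·33/100⌋ = 1640
Train = 4971 - 1640 = 3331

Train: 3331, Test: 1640


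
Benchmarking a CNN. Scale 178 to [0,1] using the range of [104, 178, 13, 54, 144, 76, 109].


min=13, max=178
(178-13)/(178-13) = 165/165 = 1.0

1.0


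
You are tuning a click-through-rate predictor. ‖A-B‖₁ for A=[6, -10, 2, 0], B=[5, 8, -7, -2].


d = |6-5| + |-10-8| + |2+ 7| + |0+ 2|
  = 1 + 18 + 9 + 2
  = 30

30


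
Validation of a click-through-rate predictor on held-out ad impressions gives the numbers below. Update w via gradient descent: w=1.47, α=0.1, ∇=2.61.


w_new = w - α·∇
= 1.47 - 0.1·2.61
= 1.47 - 0.261
= 1.209

1.209


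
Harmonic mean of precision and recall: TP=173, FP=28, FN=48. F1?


Precision = 173/201 = 0.8607
Recall = 173/221 = 0.7828
F1 = 2·P·R/(P+R) = 2·TP/(2·TP+FP+FN) = 346/(346+28+48) = 346/422 = 0.8199

0.8199


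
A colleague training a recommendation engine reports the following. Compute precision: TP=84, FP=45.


Precision = TP/(TP+FP)
= 84/(84+45)
= 84/129 = 65.12%

65.12%


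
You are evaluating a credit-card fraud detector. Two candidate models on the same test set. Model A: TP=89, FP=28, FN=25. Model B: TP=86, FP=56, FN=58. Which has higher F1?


Model A: P=89/117=0.7607, R=89/114=0.7807, F1=2PR/(P+R)=2TP/(2TP+FP+FN)=178/231=0.7706
Model B: P=86/142=0.6056, R=86/144=0.5972, F1=2PR/(P+R)=2TP/(2TP+FP+FN)=172/286=0.6014
0.7706 > 0.6014 → Model A

Model A


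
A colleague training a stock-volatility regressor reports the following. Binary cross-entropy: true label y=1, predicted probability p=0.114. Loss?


BCE = -[y·ln(p) + (1-y)·ln(1-p)]
= -1·ln(0.114) - 0
= -ln(0.114) = 2.1716

2.1716


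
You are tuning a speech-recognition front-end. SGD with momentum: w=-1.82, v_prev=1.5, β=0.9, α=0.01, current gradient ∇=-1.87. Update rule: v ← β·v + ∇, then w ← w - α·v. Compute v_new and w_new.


v_new = 0.9·1.5 - 1.87 = 1.35 - 1.87 = -0.52
w_new = -1.82 - 0.01·-0.52 = -1.82 + 0.0052 = -1.8148

v_new=-0.52, w_new=-1.8148


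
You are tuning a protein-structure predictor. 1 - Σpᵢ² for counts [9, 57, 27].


Probabilities: [9/93, 57/93, 27/93] ≈ [0.0968, 0.6129, 0.2903]
Σpᵢ² = (81 + 3249 + 729)/93² = 4059/8649
Gini = 1 - Σpᵢ² = 1 - 4059/8649 = 0.5307

0.5307


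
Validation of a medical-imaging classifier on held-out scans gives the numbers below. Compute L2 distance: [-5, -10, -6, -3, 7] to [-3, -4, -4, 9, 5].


d = √((-5+ 3)² + (-10+ 4)² + (-6+ 4)² + (-3-9)² + (7-5)²)
  = √(4 + 36 + 4 + 144 + 4)
  = √192 = 13.8564

13.8564


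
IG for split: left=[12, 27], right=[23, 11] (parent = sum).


Parent = [35, 38], H_parent = 0.9988
H_left = 0.8905 (n=39), H_right = 0.9082 (n=34)
H_children = (39/73)·0.8905 + (34/73)·0.9082 = 0.8987
IG = 0.9988 - 0.8987 = 0.1001

0.1001


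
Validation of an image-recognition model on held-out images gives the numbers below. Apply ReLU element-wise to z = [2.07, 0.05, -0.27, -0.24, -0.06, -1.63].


ReLU(2.07) = max(0, 2.07) = 2.07
ReLU(0.05) = max(0, 0.05) = 0.05
ReLU(-0.27) = max(0, -0.27) = 0.0
ReLU(-0.24) = max(0, -0.24) = 0.0
ReLU(-0.06) = max(0, -0.06) = 0.0
ReLU(-1.63) = max(0, -1.63) = 0.0
result = [2.07, 0.05, 0.0, 0.0, 0.0, 0.0]

[2.07, 0.05, 0.0, 0.0, 0.0, 0.0]


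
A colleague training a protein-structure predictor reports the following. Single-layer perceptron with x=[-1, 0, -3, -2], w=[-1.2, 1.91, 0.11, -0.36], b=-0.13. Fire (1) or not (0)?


z = (-1)·(-1.2) + (0)·(1.91) + (-3)·(0.11) + (-2)·(-0.36) - 0.13
  = 1.46
step(z) = 1 (z≥0)

1


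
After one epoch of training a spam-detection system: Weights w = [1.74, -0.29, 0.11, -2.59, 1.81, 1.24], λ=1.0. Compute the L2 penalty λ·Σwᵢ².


‖w‖₂² = (1.74)² + (-0.29)² + (0.11)² + (-2.59)² + (1.81)² + (1.24)²
     = 3.0276 + 0.0841 + 0.0121 + 6.7081 + 3.2761 + 1.5376
     = 14.6456
λ·‖w‖₂² = 1.0·14.6456 = 14.6456

14.6456


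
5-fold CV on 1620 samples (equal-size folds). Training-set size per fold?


Fold size = 1620/5 = 324
Training per fold = 1620 - 324 = 1296

1296


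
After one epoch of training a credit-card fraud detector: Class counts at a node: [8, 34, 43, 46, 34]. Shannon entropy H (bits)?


Probabilities: [8/165, 34/165, 43/165, 46/165, 34/165] ≈ [0.0485, 0.2061, 0.2606, 0.2788, 0.2061]
H = -((8/165)·log₂(8/165) + (34/165)·log₂(34/165) + (43/165)·log₂(43/165) + (46/165)·log₂(46/165) + (34/165)·log₂(34/165))
  = 2.1702 bits

2.1702 bits


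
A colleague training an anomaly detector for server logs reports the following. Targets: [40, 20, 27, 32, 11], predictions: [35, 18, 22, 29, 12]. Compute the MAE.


Absolute errors: |40-35|=5, |20-18|=2, |27-22|=5, |32-29|=3, |11-12|=1
Sum = 16
MAE = 16/5 = 16/5

16/5


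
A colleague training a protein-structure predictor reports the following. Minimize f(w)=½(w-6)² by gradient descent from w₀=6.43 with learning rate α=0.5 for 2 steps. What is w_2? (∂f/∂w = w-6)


step 1: grad = 6.43-6 = 0.43; w = 6.43 - 0.5·(0.43) = 6.215
step 2: grad = 6.215-6 = 0.215; w = 6.215 - 0.5·(0.215) = 6.1075

6.1075


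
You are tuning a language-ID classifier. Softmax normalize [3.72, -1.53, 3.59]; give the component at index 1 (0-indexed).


Exponentials: e^3.72=41.2644, e^-1.53=0.2165, e^3.59=36.2341
Sum = 77.715
Softmax = [0.531, 0.0028, 0.4662]
p[1] = 0.2165/77.715 = 0.0028

0.0028


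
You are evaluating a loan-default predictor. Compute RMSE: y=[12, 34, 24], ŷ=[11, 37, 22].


MSE = 14/3 = 4.6667
RMSE = √(14/3) = 2.1602

2.1602


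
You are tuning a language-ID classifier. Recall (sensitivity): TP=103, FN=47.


Recall = TP/(TP+FN)
= 103/(103+47)
= 103/150 = 68.67%

68.67%


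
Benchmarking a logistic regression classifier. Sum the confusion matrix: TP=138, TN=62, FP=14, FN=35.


Total = TP + TN + FP + FN
= 138 + 62 + 14 + 35
= 249
(Predicted positive: 152, predicted negative: 97)

249


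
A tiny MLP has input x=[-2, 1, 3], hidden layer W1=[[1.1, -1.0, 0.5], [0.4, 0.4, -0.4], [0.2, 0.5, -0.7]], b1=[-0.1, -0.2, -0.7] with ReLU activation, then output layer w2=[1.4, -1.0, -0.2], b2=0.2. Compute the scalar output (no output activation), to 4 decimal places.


z1[0] = (1.1)·(-2) + (-1.0)·(1) + (0.5)·(3) - 0.1 = -1.8
z1[1] = (0.4)·(-2) + (0.4)·(1) + (-0.4)·(3) - 0.2 = -1.8
z1[2] = (0.2)·(-2) + (0.5)·(1) + (-0.7)·(3) - 0.7 = -2.7
h = ReLU(z1) = [0.0, 0.0, 0.0]
output = (1.4)·(0.0) + (-1.0)·(0.0) + (-0.2)·(0.0) + 0.2 = 0.2

0.2


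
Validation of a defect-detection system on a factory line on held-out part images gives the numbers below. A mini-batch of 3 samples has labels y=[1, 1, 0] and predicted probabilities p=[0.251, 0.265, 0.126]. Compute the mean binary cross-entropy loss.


L[0] = -ln(0.251) = 1.3823
L[1] = -ln(0.265) = 1.328
L[2] = -ln(1-0.126) = -ln(0.874) = 0.1347
mean = (1.3823 + 1.328 + 0.1347)/3 = 0.9483

0.9483


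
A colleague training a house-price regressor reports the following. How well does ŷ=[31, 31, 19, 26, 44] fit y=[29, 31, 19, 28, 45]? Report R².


ȳ = 30.4
SS_res = Σ(y-ŷ)² = 9
SS_tot = Σ(y-ȳ)² = 351.2
R² = 1 - SS_res/SS_tot = 1 - 0.0256 = 0.9744

0.9744


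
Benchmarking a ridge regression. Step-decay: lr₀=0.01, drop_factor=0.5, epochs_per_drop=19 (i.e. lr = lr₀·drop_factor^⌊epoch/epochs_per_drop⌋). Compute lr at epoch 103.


n_drops = ⌊103/19⌋ = 5
lr = 0.01·0.5^5 = 0.01·0.03125 = 0.0003125

0.0003125


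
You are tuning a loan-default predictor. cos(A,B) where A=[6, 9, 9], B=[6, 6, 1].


A·B = 6·6 + 9·6 + 9·1 = 99
‖A‖ = √198 = 14.0712, ‖B‖ = √73 = 8.544
cos = 99/(√198·√73) = 99/√14454 = 0.8235

0.8235


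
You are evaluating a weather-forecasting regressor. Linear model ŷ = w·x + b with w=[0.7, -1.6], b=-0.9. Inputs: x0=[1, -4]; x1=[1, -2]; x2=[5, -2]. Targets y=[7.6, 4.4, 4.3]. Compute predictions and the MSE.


ŷ0 = (0.7)·(1) + (-1.6)·(-4) - 0.9 = 6.2
ŷ1 = (0.7)·(1) + (-1.6)·(-2) - 0.9 = 3.0
ŷ2 = (0.7)·(5) + (-1.6)·(-2) - 0.9 = 5.8
errors² = [1.96, 1.96, 2.25]
MSE = 6.1700/3 = 2.0567

2.0567


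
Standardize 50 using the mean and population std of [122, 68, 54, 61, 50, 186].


μ = 90.1667, σ = 49.0932
z = (50 - 90.1667)/49.0932 = -0.8182

-0.8182


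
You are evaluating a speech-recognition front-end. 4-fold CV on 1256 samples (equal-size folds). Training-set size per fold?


Fold size = 1256/4 = 314
Training per fold = 1256 - 314 = 942

942


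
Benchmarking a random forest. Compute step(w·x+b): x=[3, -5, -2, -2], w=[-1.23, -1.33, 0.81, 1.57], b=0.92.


z = (3)·(-1.23) + (-5)·(-1.33) + (-2)·(0.81) + (-2)·(1.57) + 0.92
  = -0.88
step(z) = 0 (z<0)

0
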